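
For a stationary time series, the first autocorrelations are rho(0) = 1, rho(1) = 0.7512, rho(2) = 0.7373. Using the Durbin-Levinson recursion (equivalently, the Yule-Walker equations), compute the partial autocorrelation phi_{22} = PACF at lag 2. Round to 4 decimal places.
\phi_{22} = 0.3971

The PACF at lag k is phi_{kk}, the last component of the solution
to the Yule-Walker system G_k phi = r_k where
  (G_k)_{ij} = rho(|i - j|), (r_k)_i = rho(i), i,j = 1..k.
Equivalently, Durbin-Levinson gives phi_{kk} iteratively:
  phi_{11} = rho(1)
  phi_{kk} = [rho(k) - sum_{j=1..k-1} phi_{k-1,j} rho(k-j)]
            / [1 - sum_{j=1..k-1} phi_{k-1,j} rho(j)],
  phi_{k,j} = phi_{k-1,j} - phi_{kk} phi_{k-1,k-j},  j = 1..k-1.
Step k = 1:
  phi_11 = rho(1) = 0.7512.
Step k = 2:
  phi_22 = [rho(2) - phi_11 rho(1)] / [1 - phi_11 rho(1)] = [0.7373 - (0.7512)(0.7512)] / [1 - (0.7512)(0.7512)]
         = 0.17299856 / 0.43569856 = 0.3971.
Therefore phi_{22} = 0.3971.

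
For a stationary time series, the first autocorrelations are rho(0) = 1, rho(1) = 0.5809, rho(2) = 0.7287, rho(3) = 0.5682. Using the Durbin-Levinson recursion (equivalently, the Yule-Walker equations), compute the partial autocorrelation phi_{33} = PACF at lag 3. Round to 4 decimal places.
\phi_{33} = 0.1201

The PACF at lag k is phi_{kk}, the last component of the solution
to the Yule-Walker system G_k phi = r_k where
  (G_k)_{ij} = rho(|i - j|), (r_k)_i = rho(i), i,j = 1..k.
Equivalently, Durbin-Levinson gives phi_{kk} iteratively:
  phi_{11} = rho(1)
  phi_{kk} = [rho(k) - sum_{j=1..k-1} phi_{k-1,j} rho(k-j)]
            / [1 - sum_{j=1..k-1} phi_{k-1,j} rho(j)],
  phi_{k,j} = phi_{k-1,j} - phi_{kk} phi_{k-1,k-j},  j = 1..k-1.
Step k = 1:
  phi_11 = rho(1) = 0.5809.
Step k = 2:
  phi_22 = [rho(2) - phi_11 rho(1)] / [1 - phi_11 rho(1)] = [0.7287 - (0.5809)(0.5809)] / [1 - (0.5809)(0.5809)]
         = 0.39125519 / 0.66255519 = 0.590525.
  Update: phi_21 = phi_11 - phi_22 phi_11 = 0.5809 - (0.590525)(0.5809) = 0.237864.
Step k = 3:
  phi_33 = [rho(3) - phi_21 rho(2) - phi_22 rho(1)] / [1 - phi_21 rho(1) - phi_22 rho(2)]
    numerator   = 0.5682 - (0.237864)(0.7287) - (0.590525)(0.5809) = 0.05183256
    denominator = 1 - (0.237864)(0.5809) - (0.590525)(0.7287) = 0.43150935
  phi_33 = 0.05183256 / 0.43150935 = 0.1201.
Therefore phi_{33} = 0.1201.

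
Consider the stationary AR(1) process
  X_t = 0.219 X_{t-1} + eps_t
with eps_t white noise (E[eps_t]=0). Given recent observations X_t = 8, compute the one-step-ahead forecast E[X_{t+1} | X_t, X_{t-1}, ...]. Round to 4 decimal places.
E[X_{t+1} \mid \mathcal F_t] = 1.7520

For an AR(p) model X_t = c + sum_i phi_i X_{t-i} + eps_t, the
one-step-ahead conditional mean is
  E[X_{t+1} | X_t, ...] = c + sum_i phi_i X_{t+1-i}.
Substitute known values:
  E[X_{t+1} | ...] = (0.219) * (8)
                   = 1.7520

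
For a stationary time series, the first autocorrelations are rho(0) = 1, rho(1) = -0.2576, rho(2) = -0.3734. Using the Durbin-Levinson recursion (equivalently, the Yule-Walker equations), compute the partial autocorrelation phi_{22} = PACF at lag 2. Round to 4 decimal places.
\phi_{22} = -0.4710

The PACF at lag k is phi_{kk}, the last component of the solution
to the Yule-Walker system G_k phi = r_k where
  (G_k)_{ij} = rho(|i - j|), (r_k)_i = rho(i), i,j = 1..k.
Equivalently, Durbin-Levinson gives phi_{kk} iteratively:
  phi_{11} = rho(1)
  phi_{kk} = [rho(k) - sum_{j=1..k-1} phi_{k-1,j} rho(k-j)]
            / [1 - sum_{j=1..k-1} phi_{k-1,j} rho(j)],
  phi_{k,j} = phi_{k-1,j} - phi_{kk} phi_{k-1,k-j},  j = 1..k-1.
Step k = 1:
  phi_11 = rho(1) = -0.2576.
Step k = 2:
  phi_22 = [rho(2) - phi_11 rho(1)] / [1 - phi_11 rho(1)] = [-0.3734 - (-0.2576)(-0.2576)] / [1 - (-0.2576)(-0.2576)]
         = -0.43975776 / 0.93364224 = -0.471.
Therefore phi_{22} = -0.4710.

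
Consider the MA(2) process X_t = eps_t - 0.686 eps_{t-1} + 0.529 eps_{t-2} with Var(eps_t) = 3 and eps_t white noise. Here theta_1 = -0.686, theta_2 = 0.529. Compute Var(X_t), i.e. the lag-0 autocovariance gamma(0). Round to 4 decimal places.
\gamma(0) = 5.2513

For an MA(q) process X_t = eps_t + sum_i theta_i eps_{t-i} with
Var(eps_t) = sigma^2, the variance is
  gamma(0) = sigma^2 * (1 + sum_i theta_i^2).
  sum_i theta_i^2 = (-0.686)^2 + (0.529)^2 = 0.470596 + 0.279841 = 0.750437.
  gamma(0) = 3 * (1 + 0.750437) = 3 * 1.750437 = 5.251311, which rounds to 5.2513.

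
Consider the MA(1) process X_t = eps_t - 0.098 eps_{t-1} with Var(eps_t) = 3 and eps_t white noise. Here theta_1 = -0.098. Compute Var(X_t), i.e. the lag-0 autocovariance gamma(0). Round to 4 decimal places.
\gamma(0) = 3.0288

For an MA(q) process X_t = eps_t + sum_i theta_i eps_{t-i} with
Var(eps_t) = sigma^2, the variance is
  gamma(0) = sigma^2 * (1 + sum_i theta_i^2).
  sum_i theta_i^2 = (-0.098)^2 = 0.009604.
  gamma(0) = 3 * (1 + 0.009604) = 3 * 1.009604 = 3.028812, which rounds to 3.0288.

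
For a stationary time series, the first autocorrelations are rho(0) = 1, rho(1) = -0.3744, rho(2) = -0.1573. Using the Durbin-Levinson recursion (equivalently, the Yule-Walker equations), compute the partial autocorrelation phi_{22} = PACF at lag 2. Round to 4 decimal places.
\phi_{22} = -0.3460

The PACF at lag k is phi_{kk}, the last component of the solution
to the Yule-Walker system G_k phi = r_k where
  (G_k)_{ij} = rho(|i - j|), (r_k)_i = rho(i), i,j = 1..k.
Equivalently, Durbin-Levinson gives phi_{kk} iteratively:
  phi_{11} = rho(1)
  phi_{kk} = [rho(k) - sum_{j=1..k-1} phi_{k-1,j} rho(k-j)]
            / [1 - sum_{j=1..k-1} phi_{k-1,j} rho(j)],
  phi_{k,j} = phi_{k-1,j} - phi_{kk} phi_{k-1,k-j},  j = 1..k-1.
Step k = 1:
  phi_11 = rho(1) = -0.3744.
Step k = 2:
  phi_22 = [rho(2) - phi_11 rho(1)] / [1 - phi_11 rho(1)] = [-0.1573 - (-0.3744)(-0.3744)] / [1 - (-0.3744)(-0.3744)]
         = -0.29747536 / 0.85982464 = -0.346.
Therefore phi_{22} = -0.3460.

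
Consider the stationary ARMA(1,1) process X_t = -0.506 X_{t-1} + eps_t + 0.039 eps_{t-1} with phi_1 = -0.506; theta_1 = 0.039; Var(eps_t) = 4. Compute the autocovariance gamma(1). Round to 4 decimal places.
\gamma(1) = -2.4613

Multiply the model equation by X_{t-k} and take expectations. With theta_0 = psi_0 = 1 and psi_j the MA(infinity) weights, this gives
  gamma(k) - sum_i phi_i gamma(k-i) = c_k,
  c_k = sigma^2 * sum_{j=k..q} theta_j psi_{j-k}   (c_k = 0 for k > q),
using gamma(-m) = gamma(m).
psi-weights needed (psi_j = theta_j + sum_i phi_i psi_{j-i}):
  psi_1 = theta_1 + phi_1 = 0.039 + (-0.506) = -0.467
Right-hand sides:
  c_0 = sigma^2 (1 + theta_1 psi_1) = 4 * (1 + (0.039)(-0.467)) = 4 * 0.981787 = 3.927148
  c_1 = sigma^2 theta_1 = 4 * (0.039) = 0.156
  c_2 = 0
Equations for k = 0 and k = 1 (AR order 1):
  gamma(0) = phi_1 gamma(1) + c_0
  gamma(1) = phi_1 gamma(0) + c_1
Substituting the second into the first: gamma(0) (1 - phi_1^2) = c_0 + phi_1 c_1, so
  gamma(0) = (c_0 + phi_1 c_1) / (1 - phi_1^2) = (3.927148 + (-0.506)(0.156)) / (1 - (-0.506)^2) = 3.848212 / 0.743964 = 5.172578.
  gamma(1) = phi_1 gamma(0) + c_1 = (-0.506)(5.172578) + (0.156) = -2.461325.
Therefore gamma(1) = -2.4613 (to 4 decimal places).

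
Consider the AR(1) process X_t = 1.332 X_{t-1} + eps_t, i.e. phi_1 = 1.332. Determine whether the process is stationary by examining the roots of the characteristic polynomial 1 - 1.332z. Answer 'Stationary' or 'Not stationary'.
\text{Not stationary}

The AR(p) characteristic polynomial is P(z) = 1 - 1.332z.
Stationarity requires all roots to lie outside the unit circle, i.e. |z| > 1 for every root.
This is linear in z: 1 + (-1.332) z = 0  =>  z = -1/(-1.332) = 0.750751,  |z| = 0.750751.
Moduli of all roots: 0.7508.
All moduli strictly greater than 1? No.
Verdict: Not stationary.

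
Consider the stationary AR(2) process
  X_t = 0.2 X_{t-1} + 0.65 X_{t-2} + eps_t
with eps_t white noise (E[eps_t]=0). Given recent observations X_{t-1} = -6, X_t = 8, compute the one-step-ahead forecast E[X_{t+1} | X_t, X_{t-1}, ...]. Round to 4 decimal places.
E[X_{t+1} \mid \mathcal F_t] = -2.3000

For an AR(p) model X_t = c + sum_i phi_i X_{t-i} + eps_t, the
one-step-ahead conditional mean is
  E[X_{t+1} | X_t, ...] = c + sum_i phi_i X_{t+1-i}.
Substitute known values:
  E[X_{t+1} | ...] = (0.2) * (8) + (0.65) * (-6)
                   = -2.3000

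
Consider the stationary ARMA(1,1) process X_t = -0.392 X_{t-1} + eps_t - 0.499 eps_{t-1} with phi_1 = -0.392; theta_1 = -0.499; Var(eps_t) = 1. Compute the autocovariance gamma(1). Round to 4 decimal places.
\gamma(1) = -1.2587

Multiply the model equation by X_{t-k} and take expectations. With theta_0 = psi_0 = 1 and psi_j the MA(infinity) weights, this gives
  gamma(k) - sum_i phi_i gamma(k-i) = c_k,
  c_k = sigma^2 * sum_{j=k..q} theta_j psi_{j-k}   (c_k = 0 for k > q),
using gamma(-m) = gamma(m).
psi-weights needed (psi_j = theta_j + sum_i phi_i psi_{j-i}):
  psi_1 = theta_1 + phi_1 = -0.499 + (-0.392) = -0.891
Right-hand sides:
  c_0 = sigma^2 (1 + theta_1 psi_1) = 1 * (1 + (-0.499)(-0.891)) = 1 * 1.444609 = 1.444609
  c_1 = sigma^2 theta_1 = 1 * (-0.499) = -0.499
  c_2 = 0
Equations for k = 0 and k = 1 (AR order 1):
  gamma(0) = phi_1 gamma(1) + c_0
  gamma(1) = phi_1 gamma(0) + c_1
Substituting the second into the first: gamma(0) (1 - phi_1^2) = c_0 + phi_1 c_1, so
  gamma(0) = (c_0 + phi_1 c_1) / (1 - phi_1^2) = (1.444609 + (-0.392)(-0.499)) / (1 - (-0.392)^2) = 1.640217 / 0.846336 = 1.938021.
  gamma(1) = phi_1 gamma(0) + c_1 = (-0.392)(1.938021) + (-0.499) = -1.258704.
Therefore gamma(1) = -1.2587 (to 4 decimal places).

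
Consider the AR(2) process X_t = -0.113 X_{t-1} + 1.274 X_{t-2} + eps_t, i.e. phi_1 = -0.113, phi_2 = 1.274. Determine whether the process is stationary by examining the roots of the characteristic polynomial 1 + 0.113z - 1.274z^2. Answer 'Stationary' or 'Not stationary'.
\text{Not stationary}

The AR(p) characteristic polynomial is P(z) = 1 + 0.113z - 1.274z^2.
Stationarity requires all roots to lie outside the unit circle, i.e. |z| > 1 for every root.
Set 1 + (0.113) z + (-1.274) z^2 = 0, i.e. a z^2 + b z + c = 0 with a = -1.274, b = 0.113, c = 1.
Discriminant D = b^2 - 4ac = (0.113)^2 - 4*(-1.274)*1 = 0.012769 - (-5.096) = 5.108769.
D >= 0, so the roots are real: z = (-b +/- sqrt(D)) / (2a) = (-0.113 +/- 2.260259) / (-2.548).
  z_1 = (-0.113 + 2.260259) / (-2.548) = -0.8427,   |z_1| = 0.8427.
  z_2 = (-0.113 - 2.260259) / (-2.548) = 0.9314,   |z_2| = 0.9314.
Moduli of all roots: 0.8427, 0.9314.
All moduli strictly greater than 1? No.
Verdict: Not stationary.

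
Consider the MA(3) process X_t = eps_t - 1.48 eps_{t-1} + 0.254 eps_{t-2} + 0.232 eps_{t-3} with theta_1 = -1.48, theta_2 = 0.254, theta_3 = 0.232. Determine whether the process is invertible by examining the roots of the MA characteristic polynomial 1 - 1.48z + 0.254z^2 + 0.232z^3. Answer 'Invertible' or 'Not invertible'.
\text{Invertible}

The MA(q) characteristic polynomial is P(z) = 1 - 1.48z + 0.254z^2 + 0.232z^3.
Invertibility requires all roots to lie outside the unit circle, i.e. |z| > 1 for every root.
Degree 3: look for a simple real root z0 first, then factor out (1 - z/z0) and solve the remaining quadratic.
Testing z0 = 1.25: P(1.25) = 1 + (-1.48)(1.25) + (0.254)(1.25)^2 + (0.232)(1.25)^3
  = 1 + (-1.85) + (0.396875) + (0.453125) = 0.  So z_0 = 1.25 is a root, |z_0| = 1.25.
Divide out the factor (1 - 0.8 z) = (1 - z/z0) (since 1/z0 = 0.8):
  P(z) = (1 - 0.8 z)(1 + (-0.68) z + (-0.29) z^2)
  [check: z-coef -0.68 - (0.8) = -1.48; z^2-coef -0.29 - (0.8)(-0.68) = 0.254; z^3-coef -(0.8)(-0.29) = 0.232.]
Remaining roots from the quadratic factor 1 + (-0.68) z + (-0.29) z^2:
  Set 1 + (-0.68) z + (-0.29) z^2 = 0, i.e. a z^2 + b z + c = 0 with a = -0.29, b = -0.68, c = 1.
  Discriminant D = b^2 - 4ac = (-0.68)^2 - 4*(-0.29)*1 = 0.4624 - (-1.16) = 1.6224.
  D >= 0, so the roots are real: z = (-b +/- sqrt(D)) / (2a) = (0.68 +/- 1.273735) / (-0.58).
    z_1 = (0.68 + 1.273735) / (-0.58) = -3.3685,   |z_1| = 3.3685.
    z_2 = (0.68 - 1.273735) / (-0.58) = 1.0237,   |z_2| = 1.0237.
Moduli of all roots: 1.2500, 3.3685, 1.0237.
All moduli strictly greater than 1? Yes.
Verdict: Invertible.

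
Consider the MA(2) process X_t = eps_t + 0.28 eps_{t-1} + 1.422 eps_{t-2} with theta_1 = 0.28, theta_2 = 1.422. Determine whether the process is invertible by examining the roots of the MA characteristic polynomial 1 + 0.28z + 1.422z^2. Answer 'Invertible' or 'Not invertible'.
\text{Not invertible}

The MA(q) characteristic polynomial is P(z) = 1 + 0.28z + 1.422z^2.
Invertibility requires all roots to lie outside the unit circle, i.e. |z| > 1 for every root.
Set 1 + (0.28) z + (1.422) z^2 = 0, i.e. a z^2 + b z + c = 0 with a = 1.422, b = 0.28, c = 1.
Discriminant D = b^2 - 4ac = (0.28)^2 - 4*(1.422)*1 = 0.0784 - (5.688) = -5.6096.
D < 0, so the roots are the complex-conjugate pair z = (-b +/- i sqrt(-D)) / (2a) = -0.0985 +/- 0.8328i.
For a conjugate pair |z|^2 = z * conj(z) = (product of roots) = c/a = 1/(1.422) = 0.703235, so |z| = sqrt(0.703235) = 0.8386 for both roots.
Moduli of all roots: 0.8386, 0.8386.
All moduli strictly greater than 1? No.
Verdict: Not invertible.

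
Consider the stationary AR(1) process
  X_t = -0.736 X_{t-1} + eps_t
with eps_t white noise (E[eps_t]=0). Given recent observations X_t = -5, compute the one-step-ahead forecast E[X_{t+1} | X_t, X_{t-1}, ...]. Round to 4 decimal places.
E[X_{t+1} \mid \mathcal F_t] = 3.6800

For an AR(p) model X_t = c + sum_i phi_i X_{t-i} + eps_t, the
one-step-ahead conditional mean is
  E[X_{t+1} | X_t, ...] = c + sum_i phi_i X_{t+1-i}.
Substitute known values:
  E[X_{t+1} | ...] = (-0.736) * (-5)
                   = 3.6800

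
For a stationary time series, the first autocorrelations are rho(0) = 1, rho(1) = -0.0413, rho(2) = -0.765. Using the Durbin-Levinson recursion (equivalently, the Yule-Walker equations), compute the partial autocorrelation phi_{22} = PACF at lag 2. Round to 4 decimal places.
\phi_{22} = -0.7680

The PACF at lag k is phi_{kk}, the last component of the solution
to the Yule-Walker system G_k phi = r_k where
  (G_k)_{ij} = rho(|i - j|), (r_k)_i = rho(i), i,j = 1..k.
Equivalently, Durbin-Levinson gives phi_{kk} iteratively:
  phi_{11} = rho(1)
  phi_{kk} = [rho(k) - sum_{j=1..k-1} phi_{k-1,j} rho(k-j)]
            / [1 - sum_{j=1..k-1} phi_{k-1,j} rho(j)],
  phi_{k,j} = phi_{k-1,j} - phi_{kk} phi_{k-1,k-j},  j = 1..k-1.
Step k = 1:
  phi_11 = rho(1) = -0.0413.
Step k = 2:
  phi_22 = [rho(2) - phi_11 rho(1)] / [1 - phi_11 rho(1)] = [-0.765 - (-0.0413)(-0.0413)] / [1 - (-0.0413)(-0.0413)]
         = -0.76670569 / 0.99829431 = -0.768.
Therefore phi_{22} = -0.7680.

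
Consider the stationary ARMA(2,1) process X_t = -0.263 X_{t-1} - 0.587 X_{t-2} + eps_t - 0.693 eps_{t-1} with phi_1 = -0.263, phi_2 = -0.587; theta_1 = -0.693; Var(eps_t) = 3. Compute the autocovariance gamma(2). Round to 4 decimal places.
\gamma(2) = -4.0287

Multiply the model equation by X_{t-k} and take expectations. With theta_0 = psi_0 = 1 and psi_j the MA(infinity) weights, this gives
  gamma(k) - sum_i phi_i gamma(k-i) = c_k,
  c_k = sigma^2 * sum_{j=k..q} theta_j psi_{j-k}   (c_k = 0 for k > q),
using gamma(-m) = gamma(m).
psi-weights needed (psi_j = theta_j + sum_i phi_i psi_{j-i}):
  psi_1 = theta_1 + phi_1 = -0.693 + (-0.263) = -0.956
Right-hand sides:
  c_0 = sigma^2 (1 + theta_1 psi_1) = 3 * (1 + (-0.693)(-0.956)) = 3 * 1.662508 = 4.987524
  c_1 = sigma^2 theta_1 = 3 * (-0.693) = -2.079
  c_2 = 0
Equations for k = 0, 1, 2 (AR order 2, c_2 = 0):
  (E0) gamma(0) = phi_1 gamma(1) + phi_2 gamma(2) + c_0
  (E1) gamma(1) = phi_1 gamma(0) + phi_2 gamma(1) + c_1
  (E2) gamma(2) = phi_1 gamma(1) + phi_2 gamma(0)
From (E1): gamma(1) = A gamma(0) + B with
  A = phi_1 / (1 - phi_2) = -0.263 / 1.587 = -0.165721,   B = c_1 / (1 - phi_2) = -2.079 / 1.587 = -1.310019.
Insert (E2) into (E0): gamma(0) (1 - phi_2^2) = phi_1 (1 + phi_2) gamma(1) + c_0.
  phi_1 (1 + phi_2) = (-0.263)(0.413) = -0.108619,   1 - phi_2^2 = 0.655431.
Replace gamma(1) by A gamma(0) + B and collect gamma(0):
  gamma(0) [0.655431 - (-0.108619)(-0.165721)] = (-0.108619)(-1.310019) + 4.987524
  gamma(0) * 0.63743 = 5.129817
  gamma(0) = 5.129817 / 0.63743 = 8.047649.
  gamma(1) = A gamma(0) + B = (-0.165721)(8.047649) + (-1.310019) = -2.643687.
  gamma(2) = phi_1 gamma(1) + phi_2 gamma(0) = (-0.263)(-2.643687) + (-0.587)(8.047649) = -4.02868.
Therefore gamma(2) = -4.0287 (to 4 decimal places).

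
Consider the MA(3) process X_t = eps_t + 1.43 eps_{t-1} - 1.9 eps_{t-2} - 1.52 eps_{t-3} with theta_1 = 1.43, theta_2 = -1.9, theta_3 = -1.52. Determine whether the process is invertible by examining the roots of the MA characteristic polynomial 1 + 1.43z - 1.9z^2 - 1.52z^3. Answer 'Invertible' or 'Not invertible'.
\text{Not invertible}

The MA(q) characteristic polynomial is P(z) = 1 + 1.43z - 1.9z^2 - 1.52z^3.
Invertibility requires all roots to lie outside the unit circle, i.e. |z| > 1 for every root.
Degree 3: look for a simple real root z0 first, then factor out (1 - z/z0) and solve the remaining quadratic.
Testing z0 = -0.5: P(-0.5) = 1 + (1.43)(-0.5) + (-1.9)(-0.5)^2 + (-1.52)(-0.5)^3
  = 1 + (-0.715) + (-0.475) + (0.19) = 0.  So z_0 = -0.5 is a root, |z_0| = 0.5.
Divide out the factor (1 + 2 z) = (1 - z/z0) (since 1/z0 = -2):
  P(z) = (1 + 2 z)(1 + (-0.57) z + (-0.76) z^2)
  [check: z-coef -0.57 - (-2) = 1.43; z^2-coef -0.76 - (-2)(-0.57) = -1.9; z^3-coef -(-2)(-0.76) = -1.52.]
Remaining roots from the quadratic factor 1 + (-0.57) z + (-0.76) z^2:
  Set 1 + (-0.57) z + (-0.76) z^2 = 0, i.e. a z^2 + b z + c = 0 with a = -0.76, b = -0.57, c = 1.
  Discriminant D = b^2 - 4ac = (-0.57)^2 - 4*(-0.76)*1 = 0.3249 - (-3.04) = 3.3649.
  D >= 0, so the roots are real: z = (-b +/- sqrt(D)) / (2a) = (0.57 +/- 1.834366) / (-1.52).
    z_1 = (0.57 + 1.834366) / (-1.52) = -1.5818,   |z_1| = 1.5818.
    z_2 = (0.57 - 1.834366) / (-1.52) = 0.8318,   |z_2| = 0.8318.
Moduli of all roots: 0.5000, 1.5818, 0.8318.
All moduli strictly greater than 1? No.
Verdict: Not invertible.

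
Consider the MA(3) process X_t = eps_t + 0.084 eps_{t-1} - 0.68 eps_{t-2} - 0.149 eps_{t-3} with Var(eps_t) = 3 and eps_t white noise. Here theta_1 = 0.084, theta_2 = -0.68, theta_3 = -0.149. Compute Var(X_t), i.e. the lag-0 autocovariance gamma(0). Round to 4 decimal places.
\gamma(0) = 4.4750

For an MA(q) process X_t = eps_t + sum_i theta_i eps_{t-i} with
Var(eps_t) = sigma^2, the variance is
  gamma(0) = sigma^2 * (1 + sum_i theta_i^2).
  sum_i theta_i^2 = (0.084)^2 + (-0.68)^2 + (-0.149)^2 = 0.007056 + 0.4624 + 0.022201 = 0.491657.
  gamma(0) = 3 * (1 + 0.491657) = 3 * 1.491657 = 4.474971, which rounds to 4.4750.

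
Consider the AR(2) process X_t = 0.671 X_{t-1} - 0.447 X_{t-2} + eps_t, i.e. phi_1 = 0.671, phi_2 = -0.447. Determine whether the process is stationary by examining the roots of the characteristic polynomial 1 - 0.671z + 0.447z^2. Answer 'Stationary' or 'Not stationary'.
\text{Stationary}

The AR(p) characteristic polynomial is P(z) = 1 - 0.671z + 0.447z^2.
Stationarity requires all roots to lie outside the unit circle, i.e. |z| > 1 for every root.
Set 1 + (-0.671) z + (0.447) z^2 = 0, i.e. a z^2 + b z + c = 0 with a = 0.447, b = -0.671, c = 1.
Discriminant D = b^2 - 4ac = (-0.671)^2 - 4*(0.447)*1 = 0.450241 - (1.788) = -1.337759.
D < 0, so the roots are the complex-conjugate pair z = (-b +/- i sqrt(-D)) / (2a) = 0.7506 +/- 1.2938i.
For a conjugate pair |z|^2 = z * conj(z) = (product of roots) = c/a = 1/(0.447) = 2.237136, so |z| = sqrt(2.237136) = 1.4957 for both roots.
Moduli of all roots: 1.4957, 1.4957.
All moduli strictly greater than 1? Yes.
Verdict: Stationary.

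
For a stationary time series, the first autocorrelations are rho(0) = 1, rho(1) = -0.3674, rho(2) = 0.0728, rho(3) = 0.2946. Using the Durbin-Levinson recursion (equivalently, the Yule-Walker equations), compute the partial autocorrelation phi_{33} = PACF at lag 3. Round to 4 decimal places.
\phi_{33} = 0.3450

The PACF at lag k is phi_{kk}, the last component of the solution
to the Yule-Walker system G_k phi = r_k where
  (G_k)_{ij} = rho(|i - j|), (r_k)_i = rho(i), i,j = 1..k.
Equivalently, Durbin-Levinson gives phi_{kk} iteratively:
  phi_{11} = rho(1)
  phi_{kk} = [rho(k) - sum_{j=1..k-1} phi_{k-1,j} rho(k-j)]
            / [1 - sum_{j=1..k-1} phi_{k-1,j} rho(j)],
  phi_{k,j} = phi_{k-1,j} - phi_{kk} phi_{k-1,k-j},  j = 1..k-1.
Step k = 1:
  phi_11 = rho(1) = -0.3674.
Step k = 2:
  phi_22 = [rho(2) - phi_11 rho(1)] / [1 - phi_11 rho(1)] = [0.0728 - (-0.3674)(-0.3674)] / [1 - (-0.3674)(-0.3674)]
         = -0.06218276 / 0.86501724 = -0.071886.
  Update: phi_21 = phi_11 - phi_22 phi_11 = -0.3674 - (-0.071886)(-0.3674) = -0.393811.
Step k = 3:
  phi_33 = [rho(3) - phi_21 rho(2) - phi_22 rho(1)] / [1 - phi_21 rho(1) - phi_22 rho(2)]
    numerator   = 0.2946 - (-0.393811)(0.0728) - (-0.071886)(-0.3674) = 0.29685847
    denominator = 1 - (-0.393811)(-0.3674) - (-0.071886)(0.0728) = 0.86054716
  phi_33 = 0.29685847 / 0.86054716 = 0.345.
Therefore phi_{33} = 0.3450.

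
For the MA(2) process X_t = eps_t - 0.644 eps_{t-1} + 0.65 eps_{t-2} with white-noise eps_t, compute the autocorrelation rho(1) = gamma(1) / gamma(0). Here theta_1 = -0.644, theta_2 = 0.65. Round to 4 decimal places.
\rho(1) = -0.5784

For an MA(q) process with theta_0 = 1, the autocovariance is
  gamma(k) = sigma^2 * sum_{i=0..q-k} theta_i * theta_{i+k},
and rho(k) = gamma(k) / gamma(0). Sigma^2 cancels.
  numerator   = (1)*(-0.644) + (-0.644)*(0.65) = -1.0626.
  denominator = (1)^2 + (-0.644)^2 + (0.65)^2 = 1.837236.
  rho(1) = -1.0626 / 1.837236 = -0.5784.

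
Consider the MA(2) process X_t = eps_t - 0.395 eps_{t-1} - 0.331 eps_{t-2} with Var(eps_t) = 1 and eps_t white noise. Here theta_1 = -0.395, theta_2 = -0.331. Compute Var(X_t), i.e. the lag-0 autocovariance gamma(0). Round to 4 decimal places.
\gamma(0) = 1.2656

For an MA(q) process X_t = eps_t + sum_i theta_i eps_{t-i} with
Var(eps_t) = sigma^2, the variance is
  gamma(0) = sigma^2 * (1 + sum_i theta_i^2).
  sum_i theta_i^2 = (-0.395)^2 + (-0.331)^2 = 0.156025 + 0.109561 = 0.265586.
  gamma(0) = 1 * (1 + 0.265586) = 1 * 1.265586 = 1.265586, which rounds to 1.2656.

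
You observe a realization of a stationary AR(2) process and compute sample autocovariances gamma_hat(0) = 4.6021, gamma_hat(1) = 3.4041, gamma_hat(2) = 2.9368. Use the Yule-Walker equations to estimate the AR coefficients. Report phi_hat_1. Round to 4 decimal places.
\hat\phi_{1} = 0.5910

The Yule-Walker equations for an AR(p) process read, in matrix form,
  Gamma_p phi = r_p,   with   (Gamma_p)_{ij} = gamma(|i - j|),
                       (r_p)_i = gamma(i),   i,j = 1..p.
Substitute the sample gammas (Toeplitz matrix and right-hand side of size 2):
  Gamma_p = [[4.6021, 3.4041], [3.4041, 4.6021]]
  r_p     = [3.4041, 2.9368]
Written out:
  4.6021 phi_1 + 3.4041 phi_2 = 3.4041
  3.4041 phi_1 + 4.6021 phi_2 = 2.9368
Solve by Cramer's rule:
  det = gamma(0)^2 - gamma(1)^2 = (4.6021)^2 - (3.4041)^2 = 21.17932441 - 11.58789681 = 9.5914276
  phi_hat_1 = [gamma(1) gamma(0) - gamma(1) gamma(2)] / det = [(3.4041)(4.6021) - (3.4041)(2.9368)] / 9.5914276 = 5.66884773 / 9.5914276 = 0.591
  phi_hat_2 = [gamma(0) gamma(2) - gamma(1)^2] / det = [(4.6021)(2.9368) - (3.4041)^2] / 9.5914276 = 1.92755047 / 9.5914276 = 0.201
So phi_hat = [0.5910, 0.2010].
Therefore phi_hat_1 = 0.5910.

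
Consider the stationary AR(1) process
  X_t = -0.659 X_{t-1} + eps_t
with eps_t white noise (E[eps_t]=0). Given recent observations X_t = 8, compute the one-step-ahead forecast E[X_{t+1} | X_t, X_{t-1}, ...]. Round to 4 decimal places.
E[X_{t+1} \mid \mathcal F_t] = -5.2720

For an AR(p) model X_t = c + sum_i phi_i X_{t-i} + eps_t, the
one-step-ahead conditional mean is
  E[X_{t+1} | X_t, ...] = c + sum_i phi_i X_{t+1-i}.
Substitute known values:
  E[X_{t+1} | ...] = (-0.659) * (8)
                   = -5.2720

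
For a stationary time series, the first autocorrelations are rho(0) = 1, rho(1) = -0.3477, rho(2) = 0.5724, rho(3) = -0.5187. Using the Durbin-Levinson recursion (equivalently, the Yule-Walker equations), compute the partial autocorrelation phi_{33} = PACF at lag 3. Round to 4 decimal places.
\phi_{33} = -0.3759

The PACF at lag k is phi_{kk}, the last component of the solution
to the Yule-Walker system G_k phi = r_k where
  (G_k)_{ij} = rho(|i - j|), (r_k)_i = rho(i), i,j = 1..k.
Equivalently, Durbin-Levinson gives phi_{kk} iteratively:
  phi_{11} = rho(1)
  phi_{kk} = [rho(k) - sum_{j=1..k-1} phi_{k-1,j} rho(k-j)]
            / [1 - sum_{j=1..k-1} phi_{k-1,j} rho(j)],
  phi_{k,j} = phi_{k-1,j} - phi_{kk} phi_{k-1,k-j},  j = 1..k-1.
Step k = 1:
  phi_11 = rho(1) = -0.3477.
Step k = 2:
  phi_22 = [rho(2) - phi_11 rho(1)] / [1 - phi_11 rho(1)] = [0.5724 - (-0.3477)(-0.3477)] / [1 - (-0.3477)(-0.3477)]
         = 0.45150471 / 0.87910471 = 0.513596.
  Update: phi_21 = phi_11 - phi_22 phi_11 = -0.3477 - (0.513596)(-0.3477) = -0.169123.
Step k = 3:
  phi_33 = [rho(3) - phi_21 rho(2) - phi_22 rho(1)] / [1 - phi_21 rho(1) - phi_22 rho(2)]
    numerator   = -0.5187 - (-0.169123)(0.5724) - (0.513596)(-0.3477) = -0.24331685
    denominator = 1 - (-0.169123)(-0.3477) - (0.513596)(0.5724) = 0.64721367
  phi_33 = -0.24331685 / 0.64721367 = -0.3759.
Therefore phi_{33} = -0.3759.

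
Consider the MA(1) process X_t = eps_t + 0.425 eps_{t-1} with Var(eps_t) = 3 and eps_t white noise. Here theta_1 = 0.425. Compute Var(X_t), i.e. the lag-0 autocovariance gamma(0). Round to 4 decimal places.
\gamma(0) = 3.5419

For an MA(q) process X_t = eps_t + sum_i theta_i eps_{t-i} with
Var(eps_t) = sigma^2, the variance is
  gamma(0) = sigma^2 * (1 + sum_i theta_i^2).
  sum_i theta_i^2 = (0.425)^2 = 0.180625.
  gamma(0) = 3 * (1 + 0.180625) = 3 * 1.180625 = 3.541875, which rounds to 3.5419.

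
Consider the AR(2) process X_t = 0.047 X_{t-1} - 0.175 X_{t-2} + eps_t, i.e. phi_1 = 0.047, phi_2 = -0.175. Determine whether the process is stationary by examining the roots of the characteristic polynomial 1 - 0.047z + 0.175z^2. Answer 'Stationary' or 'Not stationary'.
\text{Stationary}

The AR(p) characteristic polynomial is P(z) = 1 - 0.047z + 0.175z^2.
Stationarity requires all roots to lie outside the unit circle, i.e. |z| > 1 for every root.
Set 1 + (-0.047) z + (0.175) z^2 = 0, i.e. a z^2 + b z + c = 0 with a = 0.175, b = -0.047, c = 1.
Discriminant D = b^2 - 4ac = (-0.047)^2 - 4*(0.175)*1 = 0.002209 - (0.7) = -0.697791.
D < 0, so the roots are the complex-conjugate pair z = (-b +/- i sqrt(-D)) / (2a) = 0.1343 +/- 2.3867i.
For a conjugate pair |z|^2 = z * conj(z) = (product of roots) = c/a = 1/(0.175) = 5.714286, so |z| = sqrt(5.714286) = 2.3905 for both roots.
Moduli of all roots: 2.3905, 2.3905.
All moduli strictly greater than 1? Yes.
Verdict: Stationary.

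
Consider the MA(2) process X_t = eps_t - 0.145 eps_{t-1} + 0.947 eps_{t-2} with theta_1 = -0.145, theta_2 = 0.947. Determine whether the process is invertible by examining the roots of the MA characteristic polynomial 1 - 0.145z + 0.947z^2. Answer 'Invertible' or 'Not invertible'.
\text{Invertible}

The MA(q) characteristic polynomial is P(z) = 1 - 0.145z + 0.947z^2.
Invertibility requires all roots to lie outside the unit circle, i.e. |z| > 1 for every root.
Set 1 + (-0.145) z + (0.947) z^2 = 0, i.e. a z^2 + b z + c = 0 with a = 0.947, b = -0.145, c = 1.
Discriminant D = b^2 - 4ac = (-0.145)^2 - 4*(0.947)*1 = 0.021025 - (3.788) = -3.766975.
D < 0, so the roots are the complex-conjugate pair z = (-b +/- i sqrt(-D)) / (2a) = 0.0766 +/- 1.0247i.
For a conjugate pair |z|^2 = z * conj(z) = (product of roots) = c/a = 1/(0.947) = 1.055966, so |z| = sqrt(1.055966) = 1.0276 for both roots.
Moduli of all roots: 1.0276, 1.0276.
All moduli strictly greater than 1? Yes.
Verdict: Invertible.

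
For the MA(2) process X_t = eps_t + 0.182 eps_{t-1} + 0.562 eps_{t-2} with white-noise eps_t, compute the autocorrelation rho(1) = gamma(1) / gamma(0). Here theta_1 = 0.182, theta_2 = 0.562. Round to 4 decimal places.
\rho(1) = 0.2107

For an MA(q) process with theta_0 = 1, the autocovariance is
  gamma(k) = sigma^2 * sum_{i=0..q-k} theta_i * theta_{i+k},
and rho(k) = gamma(k) / gamma(0). Sigma^2 cancels.
  numerator   = (1)*(0.182) + (0.182)*(0.562) = 0.284284.
  denominator = (1)^2 + (0.182)^2 + (0.562)^2 = 1.348968.
  rho(1) = 0.284284 / 1.348968 = 0.2107.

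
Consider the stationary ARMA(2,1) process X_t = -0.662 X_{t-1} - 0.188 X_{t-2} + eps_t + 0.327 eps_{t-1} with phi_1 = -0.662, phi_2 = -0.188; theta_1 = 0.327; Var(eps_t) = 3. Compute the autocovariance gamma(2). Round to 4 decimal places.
\gamma(2) = 0.0592

Multiply the model equation by X_{t-k} and take expectations. With theta_0 = psi_0 = 1 and psi_j the MA(infinity) weights, this gives
  gamma(k) - sum_i phi_i gamma(k-i) = c_k,
  c_k = sigma^2 * sum_{j=k..q} theta_j psi_{j-k}   (c_k = 0 for k > q),
using gamma(-m) = gamma(m).
psi-weights needed (psi_j = theta_j + sum_i phi_i psi_{j-i}):
  psi_1 = theta_1 + phi_1 = 0.327 + (-0.662) = -0.335
Right-hand sides:
  c_0 = sigma^2 (1 + theta_1 psi_1) = 3 * (1 + (0.327)(-0.335)) = 3 * 0.890455 = 2.671365
  c_1 = sigma^2 theta_1 = 3 * (0.327) = 0.981
  c_2 = 0
Equations for k = 0, 1, 2 (AR order 2, c_2 = 0):
  (E0) gamma(0) = phi_1 gamma(1) + phi_2 gamma(2) + c_0
  (E1) gamma(1) = phi_1 gamma(0) + phi_2 gamma(1) + c_1
  (E2) gamma(2) = phi_1 gamma(1) + phi_2 gamma(0)
From (E1): gamma(1) = A gamma(0) + B with
  A = phi_1 / (1 - phi_2) = -0.662 / 1.188 = -0.557239,   B = c_1 / (1 - phi_2) = 0.981 / 1.188 = 0.825758.
Insert (E2) into (E0): gamma(0) (1 - phi_2^2) = phi_1 (1 + phi_2) gamma(1) + c_0.
  phi_1 (1 + phi_2) = (-0.662)(0.812) = -0.537544,   1 - phi_2^2 = 0.964656.
Replace gamma(1) by A gamma(0) + B and collect gamma(0):
  gamma(0) [0.964656 - (-0.537544)(-0.557239)] = (-0.537544)(0.825758) + 2.671365
  gamma(0) * 0.665115 = 2.227484
  gamma(0) = 2.227484 / 0.665115 = 3.349018.
  gamma(1) = A gamma(0) + B = (-0.557239)(3.349018) + (0.825758) = -1.040446.
  gamma(2) = phi_1 gamma(1) + phi_2 gamma(0) = (-0.662)(-1.040446) + (-0.188)(3.349018) = 0.05916.
Therefore gamma(2) = 0.0592 (to 4 decimal places).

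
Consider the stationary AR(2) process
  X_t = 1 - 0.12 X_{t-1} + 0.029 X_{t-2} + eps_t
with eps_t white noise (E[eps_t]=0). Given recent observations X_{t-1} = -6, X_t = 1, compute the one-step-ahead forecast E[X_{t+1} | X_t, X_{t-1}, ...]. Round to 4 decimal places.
E[X_{t+1} \mid \mathcal F_t] = 0.7060

For an AR(p) model X_t = c + sum_i phi_i X_{t-i} + eps_t, the
one-step-ahead conditional mean is
  E[X_{t+1} | X_t, ...] = c + sum_i phi_i X_{t+1-i}.
Substitute known values:
  E[X_{t+1} | ...] = 1 + (-0.12) * (1) + (0.029) * (-6)
                   = 0.7060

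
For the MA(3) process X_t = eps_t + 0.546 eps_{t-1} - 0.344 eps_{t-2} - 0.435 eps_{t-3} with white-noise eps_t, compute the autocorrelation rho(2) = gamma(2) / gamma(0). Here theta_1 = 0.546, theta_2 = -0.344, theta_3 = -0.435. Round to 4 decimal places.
\rho(2) = -0.3622

For an MA(q) process with theta_0 = 1, the autocovariance is
  gamma(k) = sigma^2 * sum_{i=0..q-k} theta_i * theta_{i+k},
and rho(k) = gamma(k) / gamma(0). Sigma^2 cancels.
  numerator   = (1)*(-0.344) + (0.546)*(-0.435) = -0.58151.
  denominator = (1)^2 + (0.546)^2 + (-0.344)^2 + (-0.435)^2 = 1.605677.
  rho(2) = -0.58151 / 1.605677 = -0.3622.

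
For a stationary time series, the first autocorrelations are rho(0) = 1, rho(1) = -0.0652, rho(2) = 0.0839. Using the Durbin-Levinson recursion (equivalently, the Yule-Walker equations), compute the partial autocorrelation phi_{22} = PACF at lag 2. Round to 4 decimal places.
\phi_{22} = 0.0800

The PACF at lag k is phi_{kk}, the last component of the solution
to the Yule-Walker system G_k phi = r_k where
  (G_k)_{ij} = rho(|i - j|), (r_k)_i = rho(i), i,j = 1..k.
Equivalently, Durbin-Levinson gives phi_{kk} iteratively:
  phi_{11} = rho(1)
  phi_{kk} = [rho(k) - sum_{j=1..k-1} phi_{k-1,j} rho(k-j)]
            / [1 - sum_{j=1..k-1} phi_{k-1,j} rho(j)],
  phi_{k,j} = phi_{k-1,j} - phi_{kk} phi_{k-1,k-j},  j = 1..k-1.
Step k = 1:
  phi_11 = rho(1) = -0.0652.
Step k = 2:
  phi_22 = [rho(2) - phi_11 rho(1)] / [1 - phi_11 rho(1)] = [0.0839 - (-0.0652)(-0.0652)] / [1 - (-0.0652)(-0.0652)]
         = 0.07964896 / 0.99574896 = 0.08.
Therefore phi_{22} = 0.0800.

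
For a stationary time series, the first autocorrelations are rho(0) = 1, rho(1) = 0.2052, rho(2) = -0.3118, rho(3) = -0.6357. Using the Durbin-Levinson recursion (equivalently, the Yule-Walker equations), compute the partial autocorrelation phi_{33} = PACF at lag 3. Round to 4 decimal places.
\phi_{33} = -0.5710

The PACF at lag k is phi_{kk}, the last component of the solution
to the Yule-Walker system G_k phi = r_k where
  (G_k)_{ij} = rho(|i - j|), (r_k)_i = rho(i), i,j = 1..k.
Equivalently, Durbin-Levinson gives phi_{kk} iteratively:
  phi_{11} = rho(1)
  phi_{kk} = [rho(k) - sum_{j=1..k-1} phi_{k-1,j} rho(k-j)]
            / [1 - sum_{j=1..k-1} phi_{k-1,j} rho(j)],
  phi_{k,j} = phi_{k-1,j} - phi_{kk} phi_{k-1,k-j},  j = 1..k-1.
Step k = 1:
  phi_11 = rho(1) = 0.2052.
Step k = 2:
  phi_22 = [rho(2) - phi_11 rho(1)] / [1 - phi_11 rho(1)] = [-0.3118 - (0.2052)(0.2052)] / [1 - (0.2052)(0.2052)]
         = -0.35390704 / 0.95789296 = -0.369464.
  Update: phi_21 = phi_11 - phi_22 phi_11 = 0.2052 - (-0.369464)(0.2052) = 0.281014.
Step k = 3:
  phi_33 = [rho(3) - phi_21 rho(2) - phi_22 rho(1)] / [1 - phi_21 rho(1) - phi_22 rho(2)]
    numerator   = -0.6357 - (0.281014)(-0.3118) - (-0.369464)(0.2052) = -0.4722658
    denominator = 1 - (0.281014)(0.2052) - (-0.369464)(-0.3118) = 0.82713702
  phi_33 = -0.4722658 / 0.82713702 = -0.571.
Therefore phi_{33} = -0.5710.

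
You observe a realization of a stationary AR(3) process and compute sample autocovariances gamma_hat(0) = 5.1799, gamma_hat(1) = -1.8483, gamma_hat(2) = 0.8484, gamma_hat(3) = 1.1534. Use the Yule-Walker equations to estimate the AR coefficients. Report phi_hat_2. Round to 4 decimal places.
\hat\phi_{2} = 0.1570

The Yule-Walker equations for an AR(p) process read, in matrix form,
  Gamma_p phi = r_p,   with   (Gamma_p)_{ij} = gamma(|i - j|),
                       (r_p)_i = gamma(i),   i,j = 1..p.
Substitute the sample gammas (Toeplitz matrix and right-hand side of size 3):
  Gamma_p = [[5.1799, -1.8483, 0.8484], [-1.8483, 5.1799, -1.8483], [0.8484, -1.8483, 5.1799]]
  r_p     = [-1.8483, 0.8484, 1.1534]
Written out (R1..R3):
  (R1) 5.1799 phi_1 - 1.8483 phi_2 + 0.8484 phi_3 = -1.8483
  (R2) -1.8483 phi_1 + 5.1799 phi_2 - 1.8483 phi_3 = 0.8484
  (R3) 0.8484 phi_1 - 1.8483 phi_2 + 5.1799 phi_3 = 1.1534
Gaussian elimination:
  R2 <- R2 - (-1.8483/5.1799) R1 = R2 - (-0.356822) R1:  4.520387 phi_2 - 1.545573 phi_3 = 0.188887
  R3 <- R3 - (0.8484/5.1799) R1 = R3 - (0.163787) R1:  -1.545573 phi_2 + 5.040943 phi_3 = 1.456127
  R3 <- R3 - (-1.545573/4.520387) R2 = R3 - (-0.341912) R2:  4.512494 phi_3 = 1.52071
Back-substitution:
  phi_hat_3 = 1.52071 / 4.512494 = 0.337
  phi_hat_2 = (0.188887 - (-1.545573)(0.337)) / 4.520387 = 0.15701
  phi_hat_1 = (-1.8483 - (-1.8483)(0.15701) - (0.8484)(0.337)) / 5.1799 = -0.355993
So phi_hat = [-0.3560, 0.1570, 0.3370].
Therefore phi_hat_2 = 0.1570.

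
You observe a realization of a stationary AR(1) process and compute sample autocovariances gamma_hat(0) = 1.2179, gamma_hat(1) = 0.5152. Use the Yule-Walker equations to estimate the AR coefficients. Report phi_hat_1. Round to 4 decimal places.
\hat\phi_{1} = 0.4230

The Yule-Walker equations for an AR(p) process read, in matrix form,
  Gamma_p phi = r_p,   with   (Gamma_p)_{ij} = gamma(|i - j|),
                       (r_p)_i = gamma(i),   i,j = 1..p.
Substitute the sample gammas (Toeplitz matrix and right-hand side of size 1):
  Gamma_p = [[1.2179]]
  r_p     = [0.5152]
With p = 1 this is the single equation gamma(0) phi_1 = gamma(1):
  phi_hat_1 = gamma(1) / gamma(0) = 0.5152 / 1.2179 = 0.4230.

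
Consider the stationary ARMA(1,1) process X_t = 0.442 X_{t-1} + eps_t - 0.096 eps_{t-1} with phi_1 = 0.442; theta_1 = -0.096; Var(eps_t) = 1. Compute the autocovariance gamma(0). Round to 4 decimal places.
\gamma(0) = 1.1488

Multiply the model equation by X_{t-k} and take expectations. With theta_0 = psi_0 = 1 and psi_j the MA(infinity) weights, this gives
  gamma(k) - sum_i phi_i gamma(k-i) = c_k,
  c_k = sigma^2 * sum_{j=k..q} theta_j psi_{j-k}   (c_k = 0 for k > q),
using gamma(-m) = gamma(m).
psi-weights needed (psi_j = theta_j + sum_i phi_i psi_{j-i}):
  psi_1 = theta_1 + phi_1 = -0.096 + (0.442) = 0.346
Right-hand sides:
  c_0 = sigma^2 (1 + theta_1 psi_1) = 1 * (1 + (-0.096)(0.346)) = 1 * 0.966784 = 0.966784
  c_1 = sigma^2 theta_1 = 1 * (-0.096) = -0.096
  c_2 = 0
Equations for k = 0 and k = 1 (AR order 1):
  gamma(0) = phi_1 gamma(1) + c_0
  gamma(1) = phi_1 gamma(0) + c_1
Substituting the second into the first: gamma(0) (1 - phi_1^2) = c_0 + phi_1 c_1, so
  gamma(0) = (c_0 + phi_1 c_1) / (1 - phi_1^2) = (0.966784 + (0.442)(-0.096)) / (1 - (0.442)^2) = 0.924352 / 0.804636 = 1.148783.
Therefore gamma(0) = 1.1488 (to 4 decimal places).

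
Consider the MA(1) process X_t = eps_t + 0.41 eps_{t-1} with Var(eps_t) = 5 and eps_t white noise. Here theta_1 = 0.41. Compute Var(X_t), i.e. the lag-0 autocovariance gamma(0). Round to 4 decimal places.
\gamma(0) = 5.8405

For an MA(q) process X_t = eps_t + sum_i theta_i eps_{t-i} with
Var(eps_t) = sigma^2, the variance is
  gamma(0) = sigma^2 * (1 + sum_i theta_i^2).
  sum_i theta_i^2 = (0.41)^2 = 0.1681.
  gamma(0) = 5 * (1 + 0.1681) = 5 * 1.1681 = 5.8405.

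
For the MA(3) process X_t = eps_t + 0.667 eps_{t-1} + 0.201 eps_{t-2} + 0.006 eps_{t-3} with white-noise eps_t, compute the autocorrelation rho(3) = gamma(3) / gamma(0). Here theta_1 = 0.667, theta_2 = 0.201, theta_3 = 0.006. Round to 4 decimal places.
\rho(3) = 0.0040

For an MA(q) process with theta_0 = 1, the autocovariance is
  gamma(k) = sigma^2 * sum_{i=0..q-k} theta_i * theta_{i+k},
and rho(k) = gamma(k) / gamma(0). Sigma^2 cancels.
  numerator   = (1)*(0.006) = 0.006.
  denominator = (1)^2 + (0.667)^2 + (0.201)^2 + (0.006)^2 = 1.485326.
  rho(3) = 0.006 / 1.485326 = 0.0040.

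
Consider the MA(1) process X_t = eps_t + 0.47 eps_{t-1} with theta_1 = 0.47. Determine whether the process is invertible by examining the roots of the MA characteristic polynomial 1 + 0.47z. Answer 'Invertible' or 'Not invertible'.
\text{Invertible}

The MA(q) characteristic polynomial is P(z) = 1 + 0.47z.
Invertibility requires all roots to lie outside the unit circle, i.e. |z| > 1 for every root.
This is linear in z: 1 + (0.47) z = 0  =>  z = -1/(0.47) = -2.12766,  |z| = 2.12766.
Moduli of all roots: 2.1277.
All moduli strictly greater than 1? Yes.
Verdict: Invertible.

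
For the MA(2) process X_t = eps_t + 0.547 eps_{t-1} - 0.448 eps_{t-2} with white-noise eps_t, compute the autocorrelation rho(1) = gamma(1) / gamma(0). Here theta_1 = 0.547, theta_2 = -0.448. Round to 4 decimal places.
\rho(1) = 0.2013

For an MA(q) process with theta_0 = 1, the autocovariance is
  gamma(k) = sigma^2 * sum_{i=0..q-k} theta_i * theta_{i+k},
and rho(k) = gamma(k) / gamma(0). Sigma^2 cancels.
  numerator   = (1)*(0.547) + (0.547)*(-0.448) = 0.301944.
  denominator = (1)^2 + (0.547)^2 + (-0.448)^2 = 1.499913.
  rho(1) = 0.301944 / 1.499913 = 0.2013.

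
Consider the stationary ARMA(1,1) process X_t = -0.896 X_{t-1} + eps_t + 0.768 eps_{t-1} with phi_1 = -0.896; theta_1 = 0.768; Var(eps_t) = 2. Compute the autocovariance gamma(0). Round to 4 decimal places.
\gamma(0) = 2.1662

Multiply the model equation by X_{t-k} and take expectations. With theta_0 = psi_0 = 1 and psi_j the MA(infinity) weights, this gives
  gamma(k) - sum_i phi_i gamma(k-i) = c_k,
  c_k = sigma^2 * sum_{j=k..q} theta_j psi_{j-k}   (c_k = 0 for k > q),
using gamma(-m) = gamma(m).
psi-weights needed (psi_j = theta_j + sum_i phi_i psi_{j-i}):
  psi_1 = theta_1 + phi_1 = 0.768 + (-0.896) = -0.128
Right-hand sides:
  c_0 = sigma^2 (1 + theta_1 psi_1) = 2 * (1 + (0.768)(-0.128)) = 2 * 0.901696 = 1.803392
  c_1 = sigma^2 theta_1 = 2 * (0.768) = 1.536
  c_2 = 0
Equations for k = 0 and k = 1 (AR order 1):
  gamma(0) = phi_1 gamma(1) + c_0
  gamma(1) = phi_1 gamma(0) + c_1
Substituting the second into the first: gamma(0) (1 - phi_1^2) = c_0 + phi_1 c_1, so
  gamma(0) = (c_0 + phi_1 c_1) / (1 - phi_1^2) = (1.803392 + (-0.896)(1.536)) / (1 - (-0.896)^2) = 0.427136 / 0.197184 = 2.16618.
Therefore gamma(0) = 2.1662 (to 4 decimal places).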